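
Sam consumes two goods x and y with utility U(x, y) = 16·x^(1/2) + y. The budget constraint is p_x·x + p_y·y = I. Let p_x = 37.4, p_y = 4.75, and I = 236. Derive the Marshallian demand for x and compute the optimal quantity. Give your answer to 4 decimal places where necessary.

x* = 1.0323

Utility is quasi-linear in y; the FOC for x is 8/√x = p_x/p_y.
Thus x* = (8·p_y/p_x)² — independent of I — with the rest of income spent on y.
Plugging in: x* = (8·4.75/37.4)² = 1.0323.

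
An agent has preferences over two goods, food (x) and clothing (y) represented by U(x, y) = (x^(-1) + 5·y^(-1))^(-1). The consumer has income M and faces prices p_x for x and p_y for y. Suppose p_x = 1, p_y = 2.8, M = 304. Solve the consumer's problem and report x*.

From the CES first-order condition, (1/5)·(y/x)^(2) = p_x/p_y.
Solve for the ratio: y/x = [5·p_x/p_y]^(0.5).
With the ratio pinned down, the budget gives x* = M/(p_x + p_y·(y/x)) and y* = (y/x)·x*.
Numerically y/x = 1.336306, so x* = 304/(1 + 2.8·1.336306) = 64.1126.

x* = 64.1126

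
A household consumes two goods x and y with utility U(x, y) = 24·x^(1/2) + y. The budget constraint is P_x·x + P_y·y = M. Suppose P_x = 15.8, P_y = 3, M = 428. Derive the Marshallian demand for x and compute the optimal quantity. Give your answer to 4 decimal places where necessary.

Set MRS = P_x/P_y: 12·x^(−1/2) = P_x/P_y.
Solve: √x = 12·P_y/P_x, so x*(P_x,P_y) = (12·P_y/P_x)², and y* = (M − P_x·x*)/P_y.
Plugging in: x* = (12·3/15.8)² = 5.1915.

x* = 5.1915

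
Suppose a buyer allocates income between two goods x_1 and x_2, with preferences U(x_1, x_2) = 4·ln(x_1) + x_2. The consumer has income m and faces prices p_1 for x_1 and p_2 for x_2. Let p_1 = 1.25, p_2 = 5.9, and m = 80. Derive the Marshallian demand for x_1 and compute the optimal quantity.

MU_x_1 = 4/x_1, MU_x_2 = 1. Tangency: 4/x_1 = p_1/p_2.
So x_1*(p_1,p_2) = 4·p_2/p_1, independent of income; and x_2* = (m − 4·p_2)/p_2.
At the given prices: x_1* = 4·5.9/1.25 = 18.88.

x_1* = 18.88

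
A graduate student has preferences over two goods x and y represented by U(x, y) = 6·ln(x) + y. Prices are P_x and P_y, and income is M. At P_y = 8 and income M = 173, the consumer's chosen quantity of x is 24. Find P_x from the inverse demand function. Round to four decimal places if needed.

MU_x = 6/x, MU_y = 1. Tangency: 6/x = P_x/P_y.
So x*(P_x,P_y) = 6·P_y/P_x, independent of income; and y* = (M − 6·P_y)/P_y.
Set x* = 24 in the demand function and solve for P_x: P_x = 2.

P_x = 2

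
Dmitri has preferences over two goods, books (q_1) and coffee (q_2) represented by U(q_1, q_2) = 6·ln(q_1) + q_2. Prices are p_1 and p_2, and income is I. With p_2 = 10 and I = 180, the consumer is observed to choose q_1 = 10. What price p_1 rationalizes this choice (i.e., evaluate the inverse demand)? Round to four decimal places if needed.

p_1 = 6

MU_q_1 = 6/q_1, MU_q_2 = 1. Tangency: 6/q_1 = p_1/p_2.
So q_1*(p_1,p_2) = 6·p_2/p_1, independent of income; and q_2* = (I − 6·p_2)/p_2.
Set q_1* = 10 in the demand function and solve for p_1: p_1 = 6.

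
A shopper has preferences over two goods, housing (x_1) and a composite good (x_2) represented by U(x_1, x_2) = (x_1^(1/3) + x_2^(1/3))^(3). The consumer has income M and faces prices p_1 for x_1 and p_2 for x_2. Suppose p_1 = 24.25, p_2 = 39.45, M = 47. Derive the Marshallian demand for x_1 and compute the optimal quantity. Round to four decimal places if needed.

x_1* = 1.0864

From the CES first-order condition, (x_2/x_1)^(2/3) = p_1/p_2.
Solve for the ratio: x_2/x_1 = [p_1/p_2]^(1.5).
With the ratio pinned down, the budget gives x_1* = M/(p_1 + p_2·(x_2/x_1)) and x_2* = (x_2/x_1)·x_1*.
Numerically x_2/x_1 = 0.481945, so x_1* = 47/(24.25 + 39.45·0.481945) = 1.0864.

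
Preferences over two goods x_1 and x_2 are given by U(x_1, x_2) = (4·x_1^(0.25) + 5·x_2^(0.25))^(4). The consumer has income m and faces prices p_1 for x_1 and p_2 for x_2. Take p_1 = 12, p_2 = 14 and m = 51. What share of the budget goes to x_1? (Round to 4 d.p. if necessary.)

share on x_1 = 0.4388

From the CES first-order condition, (4/5)·(x_2/x_1)^(0.75) = p_1/p_2.
Hence x_2/x_1 = ((5/4)·p_1/p_2)^(1/(0.75)), i.e. raised to the 4/3 power.
With the ratio pinned down, the budget gives x_1* = m/(p_1 + p_2·(x_2/x_1)) and x_2* = (x_2/x_1)·x_1*.
Numerically x_2/x_1 = 1.096354, so x_1* = 51/(12 + 14·1.096354) = 1.8648 and x_2* = 1.096354·1.8648 = 2.0445.
Expenditure on x_1: 12·1.8648 = 22.3774; share = 0.4388.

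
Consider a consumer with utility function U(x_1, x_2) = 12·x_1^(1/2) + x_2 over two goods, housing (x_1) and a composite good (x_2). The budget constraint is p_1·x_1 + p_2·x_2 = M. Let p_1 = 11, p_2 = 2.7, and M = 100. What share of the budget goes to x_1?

MU_x_1 = 6/√x_1, MU_x_2 = 1. Tangency: 6/√x_1 = p_1/p_2.
Solve: √x_1 = 6·p_2/p_1, so x_1*(p_1,p_2) = (6·p_2/p_1)², and x_2* = (M − p_1·x_1*)/p_2.
Plugging in: x_1* = (6·2.7/11)² = 2.1689, x_2* = 28.2007.
Expenditure on x_1: 11·2.1689 = 23.8582; share = 0.2386.

share on x_1 = 0.2386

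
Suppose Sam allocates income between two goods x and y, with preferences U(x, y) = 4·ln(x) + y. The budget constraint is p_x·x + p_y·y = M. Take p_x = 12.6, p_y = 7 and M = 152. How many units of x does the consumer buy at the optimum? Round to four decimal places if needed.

So x*(p_x,p_y) = 4·p_y/p_x, independent of income; and y* = (M − 4·p_y)/p_y.
At the given prices: x* = 4·7/12.6 = 2.2222.

x* = 2.2222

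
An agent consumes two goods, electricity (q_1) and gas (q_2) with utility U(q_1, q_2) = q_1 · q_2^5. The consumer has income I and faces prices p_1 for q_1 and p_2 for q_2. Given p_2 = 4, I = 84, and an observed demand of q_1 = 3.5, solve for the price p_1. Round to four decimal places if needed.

MU_q_1/MU_q_2 = (q_2)/(5·q_1); tangency sets this equal to p_1/p_2.
Rearranging, p_2·q_2 = 5·p_1·q_1. Substituting into the budget gives p_1·q_1·(1 + 5) = I.
Demand: q_1*(p_1,p_2,I) = 1/6·I/p_1 and q_2* = 5/6·I/p_2.
Set q_1* = 3.5 in the demand function and solve for p_1: p_1 = 4.

p_1 = 4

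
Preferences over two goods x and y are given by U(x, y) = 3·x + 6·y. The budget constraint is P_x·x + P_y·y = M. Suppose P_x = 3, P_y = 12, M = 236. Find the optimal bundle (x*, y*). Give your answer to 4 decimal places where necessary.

x* = 78.6667, y* = 0

Linear utility — the consumer picks whichever good has higher MU/price: 3/3 = 1 vs 6/12 = 0.5.
x gives more utility per dollar, so spend all income on x: x* = M/P_x, y* = 0.
Numerically: x* = 78.6667, y* = 0.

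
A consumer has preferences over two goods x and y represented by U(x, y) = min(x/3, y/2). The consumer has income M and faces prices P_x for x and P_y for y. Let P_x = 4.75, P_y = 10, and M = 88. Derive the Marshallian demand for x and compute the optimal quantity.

Demand: x*(P_x,P_y,M) = 3·M/(3·P_x + 2·P_y), y* = 2·M/(3·P_x + 2·P_y).
Here 3·4.75 + 2·10 = 34.25, giving x* = 7.708.

x* = 7.708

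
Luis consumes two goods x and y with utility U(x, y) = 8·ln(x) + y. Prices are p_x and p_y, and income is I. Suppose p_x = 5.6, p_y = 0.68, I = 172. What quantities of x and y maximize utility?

Set MRS = p_x/p_y: (8/x)/1 = p_x/p_y.
So x*(p_x,p_y) = 8·p_y/p_x, independent of income; and y* = (I − 8·p_y)/p_y.
At the given prices: x* = 8·0.68/5.6 = 0.9714, and y* = 244.9412.

x* = 0.9714, y* = 244.9412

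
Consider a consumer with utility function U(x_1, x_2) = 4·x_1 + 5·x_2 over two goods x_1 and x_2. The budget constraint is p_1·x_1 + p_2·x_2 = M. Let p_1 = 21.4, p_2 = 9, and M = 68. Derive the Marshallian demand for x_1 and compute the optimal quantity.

x_1* = 0

Numerically: x_1* = 0, x_2* = 7.5556.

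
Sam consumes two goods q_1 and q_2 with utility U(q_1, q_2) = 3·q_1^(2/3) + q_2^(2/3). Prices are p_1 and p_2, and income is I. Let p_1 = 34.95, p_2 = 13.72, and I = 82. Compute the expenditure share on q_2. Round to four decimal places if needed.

MU_q_1 ∝ 3·q_1^(-1/3), MU_q_2 ∝ q_2^(-1/3), so MRS = 3·(q_2/q_1)^(1/3) = p_1/p_2.
Hence q_2/q_1 = ((1/3)·p_1/p_2)^(1/(1/3)), i.e. raised to the 3 power.
Substitute q_2 = (q_2/q_1)·q_1 into the budget: q_1* = I/(p_1 + p_2·(q_2/q_1)).
Numerically q_2/q_1 = 0.612231, so q_1* = 82/(34.95 + 13.72·0.612231) = 1.8916 and q_2* = 0.612231·1.8916 = 1.1581.
Expenditure on q_2: 13.72·1.1581 = 15.889; share = 0.1938.

share on q_2 = 0.1938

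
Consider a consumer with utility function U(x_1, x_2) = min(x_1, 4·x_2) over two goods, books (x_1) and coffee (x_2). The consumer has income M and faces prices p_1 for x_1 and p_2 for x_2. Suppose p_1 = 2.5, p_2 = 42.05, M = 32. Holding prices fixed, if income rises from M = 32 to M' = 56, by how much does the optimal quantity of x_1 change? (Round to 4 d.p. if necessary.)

Δx_1* = 1.8444

Leontief preferences: the optimum is at the kink where x_1/4 = x_2/1, i.e. x_2 = (1/4)·x_1.
Budget: p_1·x_1 + p_2·(1/4)·x_1 = M, so (4·p_1 + p_2)·x_1 = 4·M.
Demand: x_1*(p_1,p_2,M) = 4·M/(4·p_1 + p_2), x_2* = M/(4·p_1 + p_2).
Here 4·2.5 + 42.05 = 52.05, giving x_1* = 2.4592.
At M' = 56: x_1* = 4.3036. Change: 4.3036 − 2.4592 = 1.8444.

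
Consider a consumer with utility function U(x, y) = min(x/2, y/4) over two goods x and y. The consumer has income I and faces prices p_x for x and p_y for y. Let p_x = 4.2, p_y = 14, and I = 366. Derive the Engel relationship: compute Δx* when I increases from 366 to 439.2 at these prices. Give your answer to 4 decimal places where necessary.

With perfect complements, no substitution: consume in ratio x:y = 2:4.
Budget: p_x·x + p_y·2·x = I, so (2·p_x + 4·p_y)·x = 2·I.
Demand: x*(p_x,p_y,I) = 2·I/(2·p_x + 4·p_y), y* = 4·I/(2·p_x + 4·p_y).
Here 2·4.2 + 4·14 = 64.4, giving x* = 11.3665.
At I' = 439.2: x* = 13.6398. Change: 13.6398 − 11.3665 = 2.2733.

Δx* = 2.2733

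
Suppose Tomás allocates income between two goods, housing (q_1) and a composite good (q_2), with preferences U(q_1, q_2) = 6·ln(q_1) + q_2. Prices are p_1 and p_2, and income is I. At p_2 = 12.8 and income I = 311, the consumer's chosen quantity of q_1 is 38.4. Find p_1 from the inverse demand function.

p_1 = 2

Set MRS = p_1/p_2: (6/q_1)/1 = p_1/p_2.
So q_1*(p_1,p_2) = 6·p_2/p_1, independent of income; and q_2* = (I − 6·p_2)/p_2.
Set q_1* = 38.4 in the demand function and solve for p_1: p_1 = 2.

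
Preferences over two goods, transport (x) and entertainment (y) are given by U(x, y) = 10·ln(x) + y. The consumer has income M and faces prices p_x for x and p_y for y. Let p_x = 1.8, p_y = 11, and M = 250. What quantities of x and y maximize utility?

x* = 61.1111, y* = 12.7273

Set MRS = p_x/p_y: (10/x)/1 = p_x/p_y.
So x*(p_x,p_y) = 10·p_y/p_x, independent of income; and y* = (M − 10·p_y)/p_y.
At the given prices: x* = 10·11/1.8 = 61.1111, and y* = 12.7273.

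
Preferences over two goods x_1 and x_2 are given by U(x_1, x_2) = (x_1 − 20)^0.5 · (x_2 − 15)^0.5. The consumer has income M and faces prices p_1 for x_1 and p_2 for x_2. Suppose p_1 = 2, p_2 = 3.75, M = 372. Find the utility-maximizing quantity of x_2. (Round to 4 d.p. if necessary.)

This is Cobb-Douglas in (x_1−20, x_2−15): tangency gives 0.5·p_2·(x_2−15) = 0.5·p_1·(x_1−20).
After buying the subsistence bundle (20, 15), a share 0.5 of the remaining income goes to x_1: x_1* = 20 + 0.5·(M − 20p_1 − 15p_2)/p_1.
Discretionary income = 372 − 20·2 − 15·3.75 = 275.75; x_2* = 15 + 0.5·275.75/3.75 = 51.7667.

x_2* = 51.7667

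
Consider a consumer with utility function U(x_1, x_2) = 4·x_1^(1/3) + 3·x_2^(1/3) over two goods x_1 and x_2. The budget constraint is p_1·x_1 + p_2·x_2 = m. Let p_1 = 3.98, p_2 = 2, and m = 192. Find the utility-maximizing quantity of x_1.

MRS = MU_x_1/MU_x_2 = (4/3)·(x_2/x_1)^(2/3). Set equal to p_1/p_2.
Hence x_2/x_1 = ((3/4)·p_1/p_2)^(1/(2/3)), i.e. raised to the 1.5 power.
With the ratio pinned down, the budget gives x_1* = m/(p_1 + p_2·(x_2/x_1)) and x_2* = (x_2/x_1)·x_1*.
Numerically x_2/x_1 = 1.823356, so x_1* = 192/(3.98 + 2·1.823356) = 25.1747.

x_1* = 25.1747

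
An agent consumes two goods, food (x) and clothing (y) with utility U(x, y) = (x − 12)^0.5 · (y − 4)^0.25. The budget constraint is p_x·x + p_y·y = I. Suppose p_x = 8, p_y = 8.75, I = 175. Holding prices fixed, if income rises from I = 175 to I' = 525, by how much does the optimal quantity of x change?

Δx* = 29.1667

Let x' = x−12, y' = y−4. MRS = 2·y'/x' = p_x/p_y.
After buying the subsistence bundle (12, 4), a share 2/3 of the remaining income goes to x: x* = 12 + 2/3·(I − 12p_x − 4p_y)/p_x.
Discretionary income = 175 − 12·8 − 4·8.75 = 44; x* = 12 + 2/3·44/8 = 15.6667.
At I' = 525: x* = 44.8333. Change: 44.8333 − 15.6667 = 29.1667.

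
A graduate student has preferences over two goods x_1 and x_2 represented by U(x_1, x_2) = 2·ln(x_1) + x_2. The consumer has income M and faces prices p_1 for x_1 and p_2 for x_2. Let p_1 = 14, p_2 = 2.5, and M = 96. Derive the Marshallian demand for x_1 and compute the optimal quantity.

x_1* = 0.3571

MU_x_1 = 2/x_1, MU_x_2 = 1. Tangency: 2/x_1 = p_1/p_2.
So x_1*(p_1,p_2) = 2·p_2/p_1, independent of income; and x_2* = (M − 2·p_2)/p_2.
At the given prices: x_1* = 2·2.5/14 = 0.3571.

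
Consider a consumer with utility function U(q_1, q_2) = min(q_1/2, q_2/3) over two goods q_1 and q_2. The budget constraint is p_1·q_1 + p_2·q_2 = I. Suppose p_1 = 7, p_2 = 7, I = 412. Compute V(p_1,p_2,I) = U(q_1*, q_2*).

V = 11.7714

With perfect complements, no substitution: consume in ratio q_1:q_2 = 2:3.
Budget: p_1·q_1 + p_2·(3/2)·q_1 = I, so (2·p_1 + 3·p_2)·q_1 = 2·I.
Demand: q_1*(p_1,p_2,I) = 2·I/(2·p_1 + 3·p_2), q_2* = 3·I/(2·p_1 + 3·p_2).
Here 2·7 + 3·7 = 35, giving q_1* = 23.5429 and q_2* = 35.3143.
Utility at the optimum: U(23.5429, 35.3143) = 11.7714.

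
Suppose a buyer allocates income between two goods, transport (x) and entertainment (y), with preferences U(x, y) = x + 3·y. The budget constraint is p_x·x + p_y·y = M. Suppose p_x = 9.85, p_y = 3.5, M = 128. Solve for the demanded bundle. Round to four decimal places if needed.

y gives more utility per dollar, so spend all income on y: y* = M/p_y, x* = 0.
Numerically: x* = 0, y* = 36.5714.

x* = 0, y* = 36.5714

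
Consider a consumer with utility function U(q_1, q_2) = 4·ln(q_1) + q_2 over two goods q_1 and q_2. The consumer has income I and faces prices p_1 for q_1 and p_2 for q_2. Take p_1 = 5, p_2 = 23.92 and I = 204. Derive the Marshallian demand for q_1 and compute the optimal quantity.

q_1* = 19.136

So q_1*(p_1,p_2) = 4·p_2/p_1, independent of income; and q_2* = (I − 4·p_2)/p_2.
At the given prices: q_1* = 4·23.92/5 = 19.136.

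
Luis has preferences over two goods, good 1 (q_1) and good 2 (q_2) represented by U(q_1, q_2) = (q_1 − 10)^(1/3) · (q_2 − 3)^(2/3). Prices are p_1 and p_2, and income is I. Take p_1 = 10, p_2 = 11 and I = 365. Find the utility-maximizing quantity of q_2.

q_2* = 17.0606

This is Cobb-Douglas in (q_1−10, q_2−3): tangency gives 1/3·p_2·(q_2−3) = 2/3·p_1·(q_1−10).
Substituting into the budget: q_1* = 10 + 1/3·(I − 10·p_1 − 3·p_2)/p_1, and q_2* = 3 + 2/3·(…)/p_2.
Discretionary income = 365 − 10·10 − 3·11 = 232; q_2* = 3 + 2/3·232/11 = 17.0606.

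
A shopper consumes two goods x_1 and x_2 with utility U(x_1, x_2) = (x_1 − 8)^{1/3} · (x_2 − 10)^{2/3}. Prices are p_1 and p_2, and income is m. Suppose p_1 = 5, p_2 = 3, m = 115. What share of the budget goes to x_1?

share on x_1 = 0.4783

This is Cobb-Douglas in (x_1−8, x_2−10): tangency gives 1/3·p_2·(x_2−10) = 2/3·p_1·(x_1−8).
After buying the subsistence bundle (8, 10), a share 1/3 of the remaining income goes to x_1: x_1* = 8 + 1/3·(m − 8p_1 − 10p_2)/p_1.
Discretionary income = 115 − 8·5 − 10·3 = 45; x_1* = 8 + 1/3·45/5 = 11; x_2* = 10 + 2/3·45/3 = 20.
Expenditure on x_1: 5·11 = 55; share = 0.4783.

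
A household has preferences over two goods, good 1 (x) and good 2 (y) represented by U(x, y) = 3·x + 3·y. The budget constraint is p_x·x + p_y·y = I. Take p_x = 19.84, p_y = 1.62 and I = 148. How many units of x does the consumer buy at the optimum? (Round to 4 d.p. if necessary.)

Perfect substitutes: compare marginal utility per dollar. 3/p_x vs 3/p_y → 0.1512 vs 1.8519.
y gives more utility per dollar, so spend all income on y: y* = I/p_y, x* = 0.
Numerically: x* = 0, y* = 91.358.

x* = 0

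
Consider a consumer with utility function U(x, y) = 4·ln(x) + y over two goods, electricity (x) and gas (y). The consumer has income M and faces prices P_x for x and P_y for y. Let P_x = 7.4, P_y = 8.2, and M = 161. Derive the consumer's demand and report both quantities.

x* = 4.4324, y* = 15.6341

At the given prices: x* = 4·8.2/7.4 = 4.4324, and y* = 15.6341.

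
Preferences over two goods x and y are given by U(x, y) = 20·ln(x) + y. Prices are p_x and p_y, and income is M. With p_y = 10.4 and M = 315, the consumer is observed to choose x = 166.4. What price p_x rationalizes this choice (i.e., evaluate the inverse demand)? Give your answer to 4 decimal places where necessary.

MU_x = 20/x, MU_y = 1. Tangency: 20/x = p_x/p_y.
So x*(p_x,p_y) = 20·p_y/p_x, independent of income; and y* = (M − 20·p_y)/p_y.
Set x* = 166.4 in the demand function and solve for p_x: p_x = 1.25.

p_x = 1.25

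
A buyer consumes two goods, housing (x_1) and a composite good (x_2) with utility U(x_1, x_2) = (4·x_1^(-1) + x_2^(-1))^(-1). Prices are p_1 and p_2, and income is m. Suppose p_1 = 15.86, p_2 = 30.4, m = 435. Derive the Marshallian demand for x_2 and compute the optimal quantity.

Substitute x_2 = (x_2/x_1)·x_1 into the budget: x_1* = m/(p_1 + p_2·(x_2/x_1)).
Numerically x_2/x_1 = 0.361148, so x_1* = 435/(15.86 + 30.4·0.361148) = 16.2078 and x_2* = 0.361148·16.2078 = 5.8534.

x_2* = 5.8534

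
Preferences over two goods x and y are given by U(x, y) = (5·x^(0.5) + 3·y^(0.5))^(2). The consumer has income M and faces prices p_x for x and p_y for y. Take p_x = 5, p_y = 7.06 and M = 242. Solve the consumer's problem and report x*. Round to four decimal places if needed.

x* = 38.567

With the ratio pinned down, the budget gives x* = M/(p_x + p_y·(y/x)) and y* = (y/x)·x*.
Numerically y/x = 0.180565, so x* = 242/(5 + 7.06·0.180565) = 38.567.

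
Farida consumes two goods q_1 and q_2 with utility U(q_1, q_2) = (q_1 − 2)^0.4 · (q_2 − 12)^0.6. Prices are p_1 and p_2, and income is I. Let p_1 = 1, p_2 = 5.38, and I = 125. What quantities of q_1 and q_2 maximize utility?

q_1* = 25.376, q_2* = 18.5175

MRS = (2/3)·(q_2−12)/(q_1−2). Tangency with p_1/p_2 gives q_2−12 = (3/2)·(p_1/p_2)·(q_1−2).
After buying the subsistence bundle (2, 12), a share 0.4 of the remaining income goes to q_1: q_1* = 2 + 0.4·(I − 2p_1 − 12p_2)/p_1.
Discretionary income = 125 − 2·1 − 12·5.38 = 58.44; q_1* = 2 + 0.4·58.44/1 = 25.376; q_2* = 12 + 0.6·58.44/5.38 = 18.5175.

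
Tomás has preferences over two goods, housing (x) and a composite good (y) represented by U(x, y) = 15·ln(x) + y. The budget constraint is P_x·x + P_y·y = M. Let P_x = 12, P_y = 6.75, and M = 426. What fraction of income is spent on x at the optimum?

So x*(P_x,P_y) = 15·P_y/P_x, independent of income; and y* = (M − 15·P_y)/P_y.
At the given prices: x* = 15·6.75/12 = 8.4375, and y* = 48.1111.
Expenditure on x: 12·8.4375 = 101.25; share = 0.2377.

share on x = 0.2377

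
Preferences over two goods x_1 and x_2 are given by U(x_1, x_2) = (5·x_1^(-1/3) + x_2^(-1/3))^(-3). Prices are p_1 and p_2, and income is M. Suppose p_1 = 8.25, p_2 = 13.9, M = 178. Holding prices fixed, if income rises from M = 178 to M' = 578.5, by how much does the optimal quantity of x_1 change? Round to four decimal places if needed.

From the CES first-order condition, 5·(x_2/x_1)^(4/3) = p_1/p_2.
Hence x_2/x_1 = ((1/5)·p_1/p_2)^(1/(4/3)), i.e. raised to the 0.75 power.
Substitute x_2 = (x_2/x_1)·x_1 into the budget: x_1* = M/(p_1 + p_2·(x_2/x_1)).
Numerically x_2/x_1 = 0.202233, so x_1* = 178/(8.25 + 13.9·0.202233) = 16.0925.
At M' = 578.5: x_1* = 52.3007. Change: 52.3007 − 16.0925 = 36.2082.

Δx_1* = 36.2082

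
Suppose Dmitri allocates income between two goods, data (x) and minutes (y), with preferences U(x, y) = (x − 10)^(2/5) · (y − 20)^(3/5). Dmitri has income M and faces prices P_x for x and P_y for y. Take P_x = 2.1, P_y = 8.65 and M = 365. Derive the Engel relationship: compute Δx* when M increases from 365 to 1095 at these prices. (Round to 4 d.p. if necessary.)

Δx* = 139.0476

After buying the subsistence bundle (10, 20), a share 0.4 of the remaining income goes to x: x* = 10 + 0.4·(M − 10P_x − 20P_y)/P_x.
Discretionary income = 365 − 10·2.1 − 20·8.65 = 171; x* = 10 + 0.4·171/2.1 = 42.5714.
At M' = 1095: x* = 181.619. Change: 181.619 − 42.5714 = 139.0476.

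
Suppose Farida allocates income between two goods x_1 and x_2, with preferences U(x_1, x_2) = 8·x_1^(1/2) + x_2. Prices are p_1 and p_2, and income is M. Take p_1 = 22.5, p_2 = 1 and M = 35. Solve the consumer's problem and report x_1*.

MU_x_1 = 4/√x_1, MU_x_2 = 1. Tangency: 4/√x_1 = p_1/p_2.
Thus x_1* = (4·p_2/p_1)² — independent of M — with the rest of income spent on x_2.
Plugging in: x_1* = (4·1/22.5)² = 0.0316.

x_1* = 0.0316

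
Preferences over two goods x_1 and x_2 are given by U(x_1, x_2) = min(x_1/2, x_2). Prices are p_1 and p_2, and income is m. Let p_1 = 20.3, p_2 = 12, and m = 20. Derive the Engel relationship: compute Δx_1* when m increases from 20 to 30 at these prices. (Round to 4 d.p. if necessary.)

Leontief preferences: the optimum is at the kink where x_1/2 = x_2/1, i.e. x_2 = (1/2)·x_1.
Budget: p_1·x_1 + p_2·(1/2)·x_1 = m, so (2·p_1 + p_2)·x_1 = 2·m.
Demand: x_1*(p_1,p_2,m) = 2·m/(2·p_1 + p_2), x_2* = m/(2·p_1 + p_2).
Here 2·20.3 + 12 = 52.6, giving x_1* = 0.7605.
At m' = 30: x_1* = 1.1407. Change: 1.1407 − 0.7605 = 0.3802.

Δx_1* = 0.3802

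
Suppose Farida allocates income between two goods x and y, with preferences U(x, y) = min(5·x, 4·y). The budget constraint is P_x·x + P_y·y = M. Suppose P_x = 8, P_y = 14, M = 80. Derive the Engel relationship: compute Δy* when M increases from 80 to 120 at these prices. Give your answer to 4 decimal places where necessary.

Leontief preferences: the optimum is at the kink where x/4 = y/5, i.e. y = (5/4)·x.
Budget: P_x·x + P_y·(5/4)·x = M, so (4·P_x + 5·P_y)·x = 4·M.
Demand: x*(P_x,P_y,M) = 4·M/(4·P_x + 5·P_y), y* = 5·M/(4·P_x + 5·P_y).
Here 4·8 + 5·14 = 102, giving y* = 3.9216.
At M' = 120: y* = 5.8824. Change: 5.8824 − 3.9216 = 1.9608.

Δy* = 1.9608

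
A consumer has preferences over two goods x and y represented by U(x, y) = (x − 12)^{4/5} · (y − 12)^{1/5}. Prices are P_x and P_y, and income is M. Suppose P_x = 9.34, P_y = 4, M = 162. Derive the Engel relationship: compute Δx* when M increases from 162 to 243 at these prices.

Substituting into the budget: x* = 12 + 0.8·(M − 12·P_x − 12·P_y)/P_x, and y* = 12 + 0.2·(…)/P_y.
Discretionary income = 162 − 12·9.34 − 12·4 = 1.92; x* = 12 + 0.8·1.92/9.34 = 12.1645.
At M' = 243: x* = 19.1024. Change: 19.1024 − 12.1645 = 6.9379.

Δx* = 6.9379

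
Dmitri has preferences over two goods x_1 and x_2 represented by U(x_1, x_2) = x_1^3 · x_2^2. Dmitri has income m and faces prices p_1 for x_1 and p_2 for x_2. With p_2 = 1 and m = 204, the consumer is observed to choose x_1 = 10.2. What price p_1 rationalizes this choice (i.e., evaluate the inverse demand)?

Tangency: MRS = (3/2)·x_2/x_1 = p_1/p_2.
So 3·p_2·x_2 = 2·p_1·x_1; combined with the budget, a share 0.6 of income goes to x_1.
Demand: x_1*(p_1,p_2,m) = 0.6·m/p_1 and x_2* = 0.4·m/p_2.
Set x_1* = 10.2 in the demand function and solve for p_1: p_1 = 12.

p_1 = 12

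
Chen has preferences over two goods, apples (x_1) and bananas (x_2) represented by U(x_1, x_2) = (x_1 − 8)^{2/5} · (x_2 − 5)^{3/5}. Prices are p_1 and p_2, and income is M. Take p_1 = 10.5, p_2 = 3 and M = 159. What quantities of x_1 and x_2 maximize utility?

Let x_1' = x_1−8, x_2' = x_2−5. MRS = (2/3)·x_2'/x_1' = p_1/p_2.
Substituting into the budget: x_1* = 8 + 0.4·(M − 8·p_1 − 5·p_2)/p_1, and x_2* = 5 + 0.6·(…)/p_2.
Discretionary income = 159 − 8·10.5 − 5·3 = 60; x_1* = 8 + 0.4·60/10.5 = 10.2857; x_2* = 5 + 0.6·60/3 = 17.

x_1* = 10.2857, x_2* = 17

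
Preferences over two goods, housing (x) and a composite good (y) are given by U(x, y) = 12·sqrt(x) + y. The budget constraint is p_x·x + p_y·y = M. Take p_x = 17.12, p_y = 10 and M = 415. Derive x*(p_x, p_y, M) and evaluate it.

x* = 12.2827

MU_x = 6/√x, MU_y = 1. Tangency: 6/√x = p_x/p_y.
Solve: √x = 6·p_y/p_x, so x*(p_x,p_y) = (6·p_y/p_x)², and y* = (M − p_x·x*)/p_y.
Plugging in: x* = (6·10/17.12)² = 12.2827.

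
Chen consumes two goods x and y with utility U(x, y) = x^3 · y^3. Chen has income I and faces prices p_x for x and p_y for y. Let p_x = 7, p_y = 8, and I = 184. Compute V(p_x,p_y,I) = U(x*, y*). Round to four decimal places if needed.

The MRS is y/x. Set MRS = p_x/p_y.
So 3·p_y·y = 3·p_x·x; combined with the budget, a share 0.5 of income goes to x.
Demand: x*(p_x,p_y,I) = 0.5·I/p_x and y* = 0.5·I/p_y.
At p_x=7, p_y=8, I=184: x* = 0.5·184/7 = 13.1429, y* = 11.5.
Utility at the optimum: U(13.1429, 11.5) = 3452732.105.

V = 3452732.105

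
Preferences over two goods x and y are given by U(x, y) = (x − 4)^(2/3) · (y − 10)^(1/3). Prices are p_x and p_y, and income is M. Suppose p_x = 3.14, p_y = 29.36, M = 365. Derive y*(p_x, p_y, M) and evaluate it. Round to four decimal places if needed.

y* = 10.668

Discretionary income = 365 − 4·3.14 − 10·29.36 = 58.84; y* = 10 + 1/3·58.84/29.36 = 10.668.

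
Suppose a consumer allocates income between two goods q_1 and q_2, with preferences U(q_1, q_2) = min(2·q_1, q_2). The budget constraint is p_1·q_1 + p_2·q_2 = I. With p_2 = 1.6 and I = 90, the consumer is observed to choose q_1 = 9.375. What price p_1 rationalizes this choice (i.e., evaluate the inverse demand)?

Leontief preferences: the optimum is at the kink where q_1/1 = q_2/2, i.e. q_2 = 2·q_1.
Budget: p_1·q_1 + p_2·2·q_1 = I, so (p_1 + 2·p_2)·q_1 = I.
Demand: q_1*(p_1,p_2,I) = I/(p_1 + 2·p_2), q_2* = 2·I/(p_1 + 2·p_2).
Set q_1* = 9.375 in the demand function and solve for p_1: p_1 = 6.4.

p_1 = 6.4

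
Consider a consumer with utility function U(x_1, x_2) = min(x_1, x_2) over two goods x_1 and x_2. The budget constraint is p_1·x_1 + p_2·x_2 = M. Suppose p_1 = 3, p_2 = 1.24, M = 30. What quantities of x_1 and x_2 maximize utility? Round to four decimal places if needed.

x_1* = 7.0755, x_2* = 7.0755

Demand: x_1*(p_1,p_2,M) = M/(p_1 + p_2), x_2* = M/(p_1 + p_2).
Here 3 + 1.24 = 4.24, giving x_1* = 7.0755 and x_2* = 7.0755.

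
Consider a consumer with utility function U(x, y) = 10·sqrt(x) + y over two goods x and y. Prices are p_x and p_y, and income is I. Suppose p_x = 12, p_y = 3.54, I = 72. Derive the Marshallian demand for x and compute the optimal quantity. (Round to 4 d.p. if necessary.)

x* = 2.1756

MU_x = 5/√x, MU_y = 1. Tangency: 5/√x = p_x/p_y.
Solve: √x = 5·p_y/p_x, so x*(p_x,p_y) = (5·p_y/p_x)², and y* = (I − p_x·x*)/p_y.
Plugging in: x* = (5·3.54/12)² = 2.1756.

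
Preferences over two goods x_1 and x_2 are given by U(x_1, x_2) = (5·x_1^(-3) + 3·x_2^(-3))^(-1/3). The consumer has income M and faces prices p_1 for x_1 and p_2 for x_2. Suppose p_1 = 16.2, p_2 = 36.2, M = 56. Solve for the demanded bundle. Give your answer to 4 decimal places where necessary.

MU_x_1 ∝ 5·x_1^(-4), MU_x_2 ∝ 3·x_2^(-4), so MRS = (5/3)·(x_2/x_1)^(4) = p_1/p_2.
Hence x_2/x_1 = ((3/5)·p_1/p_2)^(1/(4)), i.e. raised to the 0.25 power.
With the ratio pinned down, the budget gives x_1* = M/(p_1 + p_2·(x_2/x_1)) and x_2* = (x_2/x_1)·x_1*.
Numerically x_2/x_1 = 0.719846, so x_1* = 56/(16.2 + 36.2·0.719846) = 1.3252 and x_2* = 0.719846·1.3252 = 0.9539.

x_1* = 1.3252, x_2* = 0.9539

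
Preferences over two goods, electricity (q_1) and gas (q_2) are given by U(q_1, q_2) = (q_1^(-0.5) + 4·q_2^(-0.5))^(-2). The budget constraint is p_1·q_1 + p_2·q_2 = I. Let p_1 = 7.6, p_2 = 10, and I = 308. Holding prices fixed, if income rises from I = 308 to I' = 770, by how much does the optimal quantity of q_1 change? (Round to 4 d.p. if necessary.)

Δq_1* = 16.1621

With the ratio pinned down, the budget gives q_1* = I/(p_1 + p_2·(q_2/q_1)) and q_2* = (q_2/q_1)·q_1*.
Numerically q_2/q_1 = 2.098533, so q_1* = 308/(7.6 + 10·2.098533) = 10.7748.
At I' = 770: q_1* = 26.9369. Change: 26.9369 − 10.7748 = 16.1621.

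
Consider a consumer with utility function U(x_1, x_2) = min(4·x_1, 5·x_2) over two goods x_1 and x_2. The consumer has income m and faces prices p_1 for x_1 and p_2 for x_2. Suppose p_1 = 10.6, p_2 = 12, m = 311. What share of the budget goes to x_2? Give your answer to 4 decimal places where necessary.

With perfect complements, no substitution: consume in ratio x_1:x_2 = 5:4.
Budget: p_1·x_1 + p_2·(4/5)·x_1 = m, so (5·p_1 + 4·p_2)·x_1 = 5·m.
Demand: x_1*(p_1,p_2,m) = 5·m/(5·p_1 + 4·p_2), x_2* = 4·m/(5·p_1 + 4·p_2).
Here 5·10.6 + 4·12 = 101, giving x_1* = 15.396 and x_2* = 12.3168.
Expenditure on x_2: 12·12.3168 = 147.802; share = 0.4752.

share on x_2 = 0.4752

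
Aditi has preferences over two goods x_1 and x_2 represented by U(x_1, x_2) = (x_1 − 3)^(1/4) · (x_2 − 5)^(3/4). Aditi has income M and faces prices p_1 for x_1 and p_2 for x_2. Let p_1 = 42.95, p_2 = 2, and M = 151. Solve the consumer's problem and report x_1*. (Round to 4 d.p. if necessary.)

MRS = (1/3)·(x_2−5)/(x_1−3). Tangency with p_1/p_2 gives x_2−5 = 3·(p_1/p_2)·(x_1−3).
After buying the subsistence bundle (3, 5), a share 0.25 of the remaining income goes to x_1: x_1* = 3 + 0.25·(M − 3p_1 − 5p_2)/p_1.
Discretionary income = 151 − 3·42.95 − 5·2 = 12.15; x_1* = 3 + 0.25·12.15/42.95 = 3.0707.

x_1* = 3.0707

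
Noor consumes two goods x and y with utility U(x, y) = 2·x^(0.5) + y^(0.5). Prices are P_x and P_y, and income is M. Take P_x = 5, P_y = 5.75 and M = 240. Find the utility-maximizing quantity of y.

y* = 7.4534

MRS = MU_x/MU_y = 2·(y/x)^(0.5). Set equal to P_x/P_y.
Solve for the ratio: y/x = [(1/2)·P_x/P_y]^(2).
With the ratio pinned down, the budget gives x* = M/(P_x + P_y·(y/x)) and y* = (y/x)·x*.
Numerically y/x = 0.189036, so x* = 240/(5 + 5.75·0.189036) = 39.4286 and y* = 0.189036·39.4286 = 7.4534.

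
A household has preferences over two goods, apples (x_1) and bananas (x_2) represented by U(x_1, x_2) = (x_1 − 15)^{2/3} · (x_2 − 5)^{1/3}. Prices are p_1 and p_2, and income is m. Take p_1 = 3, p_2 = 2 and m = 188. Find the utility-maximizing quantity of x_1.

x_1* = 44.5556

This is Cobb-Douglas in (x_1−15, x_2−5): tangency gives 2/3·p_2·(x_2−5) = 1/3·p_1·(x_1−15).
Substituting into the budget: x_1* = 15 + 2/3·(m − 15·p_1 − 5·p_2)/p_1, and x_2* = 5 + 1/3·(…)/p_2.
Discretionary income = 188 − 15·3 − 5·2 = 133; x_1* = 15 + 2/3·133/3 = 44.5556.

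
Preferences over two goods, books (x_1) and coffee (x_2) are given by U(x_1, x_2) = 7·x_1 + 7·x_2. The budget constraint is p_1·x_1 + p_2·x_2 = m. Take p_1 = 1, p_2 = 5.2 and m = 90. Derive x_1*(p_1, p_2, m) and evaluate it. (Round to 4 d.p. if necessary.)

x_1 gives more utility per dollar, so spend all income on x_1: x_1* = m/p_1, x_2* = 0.
Numerically: x_1* = 90, x_2* = 0.

x_1* = 90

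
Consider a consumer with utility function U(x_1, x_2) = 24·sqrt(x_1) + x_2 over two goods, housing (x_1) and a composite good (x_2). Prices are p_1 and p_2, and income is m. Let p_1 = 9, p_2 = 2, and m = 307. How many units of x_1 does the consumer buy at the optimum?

x_1* = 7.1111

Utility is quasi-linear in x_2; the FOC for x_1 is 12/√x_1 = p_1/p_2.
Thus x_1* = (12·p_2/p_1)² — independent of m — with the rest of income spent on x_2.
Plugging in: x_1* = (12·2/9)² = 7.1111.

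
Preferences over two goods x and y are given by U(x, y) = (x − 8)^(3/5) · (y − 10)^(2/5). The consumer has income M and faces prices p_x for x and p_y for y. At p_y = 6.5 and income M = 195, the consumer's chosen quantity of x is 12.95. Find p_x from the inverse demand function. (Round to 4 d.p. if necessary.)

Let x' = x−8, y' = y−10. MRS = (3/2)·y'/x' = p_x/p_y.
After buying the subsistence bundle (8, 10), a share 0.6 of the remaining income goes to x: x* = 8 + 0.6·(M − 8p_x − 10p_y)/p_x.
Set x* = 12.95 in the demand function and solve for p_x: p_x = 8.

p_x = 8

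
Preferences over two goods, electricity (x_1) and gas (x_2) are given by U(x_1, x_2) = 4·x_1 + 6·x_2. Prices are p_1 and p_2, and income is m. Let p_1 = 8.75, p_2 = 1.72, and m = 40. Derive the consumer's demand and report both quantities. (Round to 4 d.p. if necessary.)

x_1* = 0, x_2* = 23.2558

Linear utility — the consumer picks whichever good has higher MU/price: 4/8.75 = 0.4571 vs 6/1.72 = 3.4884.
x_2 gives more utility per dollar, so spend all income on x_2: x_2* = m/p_2, x_1* = 0.
Numerically: x_1* = 0, x_2* = 23.2558.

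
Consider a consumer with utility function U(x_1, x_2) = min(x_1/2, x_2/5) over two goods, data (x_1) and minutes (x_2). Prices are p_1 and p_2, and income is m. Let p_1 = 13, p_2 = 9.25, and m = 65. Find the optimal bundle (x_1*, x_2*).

Leontief preferences: the optimum is at the kink where x_1/2 = x_2/5, i.e. x_2 = (5/2)·x_1.
Budget: p_1·x_1 + p_2·(5/2)·x_1 = m, so (2·p_1 + 5·p_2)·x_1 = 2·m.
Demand: x_1*(p_1,p_2,m) = 2·m/(2·p_1 + 5·p_2), x_2* = 5·m/(2·p_1 + 5·p_2).
Here 2·13 + 5·9.25 = 72.25, giving x_1* = 1.7993 and x_2* = 4.4983.

x_1* = 1.7993, x_2* = 4.4983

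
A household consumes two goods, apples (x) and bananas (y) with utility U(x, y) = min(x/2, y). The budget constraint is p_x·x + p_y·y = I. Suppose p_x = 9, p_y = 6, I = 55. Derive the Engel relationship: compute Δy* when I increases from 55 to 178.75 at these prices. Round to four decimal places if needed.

Δy* = 5.1562

With perfect complements, no substitution: consume in ratio x:y = 2:1.
Budget: p_x·x + p_y·(1/2)·x = I, so (2·p_x + p_y)·x = 2·I.
Demand: x*(p_x,p_y,I) = 2·I/(2·p_x + p_y), y* = I/(2·p_x + p_y).
Here 2·9 + 6 = 24, giving y* = 2.2917.
At I' = 178.75: y* = 7.4479. Change: 7.4479 − 2.2917 = 5.1562.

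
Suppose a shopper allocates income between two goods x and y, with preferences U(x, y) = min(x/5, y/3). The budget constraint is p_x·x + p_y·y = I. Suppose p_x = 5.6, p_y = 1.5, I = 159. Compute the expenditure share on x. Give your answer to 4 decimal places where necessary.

share on x = 0.8615

Demand: x*(p_x,p_y,I) = 5·I/(5·p_x + 3·p_y), y* = 3·I/(5·p_x + 3·p_y).
Here 5·5.6 + 3·1.5 = 32.5, giving x* = 24.4615 and y* = 14.6769.
Expenditure on x: 5.6·24.4615 = 136.9846; share = 0.8615.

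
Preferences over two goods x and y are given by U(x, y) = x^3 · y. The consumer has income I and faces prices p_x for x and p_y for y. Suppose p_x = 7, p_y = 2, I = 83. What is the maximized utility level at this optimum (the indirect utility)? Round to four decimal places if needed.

V = 7296.4574

Demand: x*(p_x,p_y,I) = 0.75·I/p_x and y* = 0.25·I/p_y.
At p_x=7, p_y=2, I=83: x* = 0.75·83/7 = 8.8929, y* = 10.375.
Utility at the optimum: U(8.8929, 10.375) = 7296.4574.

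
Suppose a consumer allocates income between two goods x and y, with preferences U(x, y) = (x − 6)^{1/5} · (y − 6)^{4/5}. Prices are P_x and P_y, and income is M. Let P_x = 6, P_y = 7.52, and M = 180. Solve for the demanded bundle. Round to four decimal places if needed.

x* = 9.296, y* = 16.5191

MRS = (1/4)·(y−6)/(x−6). Tangency with P_x/P_y gives y−6 = 4·(P_x/P_y)·(x−6).
After buying the subsistence bundle (6, 6), a share 0.2 of the remaining income goes to x: x* = 6 + 0.2·(M − 6P_x − 6P_y)/P_x.
Discretionary income = 180 − 6·6 − 6·7.52 = 98.88; x* = 6 + 0.2·98.88/6 = 9.296; y* = 6 + 0.8·98.88/7.52 = 16.5191.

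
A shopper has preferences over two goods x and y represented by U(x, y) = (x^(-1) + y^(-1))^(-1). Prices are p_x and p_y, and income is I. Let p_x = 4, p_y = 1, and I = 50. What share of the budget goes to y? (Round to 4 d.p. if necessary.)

share on y = 0.3333

Substitute y = (y/x)·x into the budget: x* = I/(p_x + p_y·(y/x)).
Numerically y/x = 2, so x* = 50/(4 + 1·2) = 8.3333 and y* = 2·8.3333 = 16.6667.
Expenditure on y: 1·16.6667 = 16.6667; share = 0.3333.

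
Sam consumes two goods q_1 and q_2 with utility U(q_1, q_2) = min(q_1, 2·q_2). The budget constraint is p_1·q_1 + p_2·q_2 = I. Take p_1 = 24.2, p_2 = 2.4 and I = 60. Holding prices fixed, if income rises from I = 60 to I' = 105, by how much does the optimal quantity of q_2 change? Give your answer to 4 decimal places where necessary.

Δq_2* = 0.8858

Demand: q_1*(p_1,p_2,I) = 2·I/(2·p_1 + p_2), q_2* = I/(2·p_1 + p_2).
Here 2·24.2 + 2.4 = 50.8, giving q_2* = 1.1811.
At I' = 105: q_2* = 2.0669. Change: 2.0669 − 1.1811 = 0.8858.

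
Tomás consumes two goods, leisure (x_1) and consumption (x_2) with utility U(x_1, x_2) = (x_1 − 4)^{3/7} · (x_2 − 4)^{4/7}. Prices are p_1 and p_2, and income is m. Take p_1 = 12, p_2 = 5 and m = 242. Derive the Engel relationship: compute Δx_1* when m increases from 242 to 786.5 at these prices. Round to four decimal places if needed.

MRS = (3/4)·(x_2−4)/(x_1−4). Tangency with p_1/p_2 gives x_2−4 = (4/3)·(p_1/p_2)·(x_1−4).
Substituting into the budget: x_1* = 4 + 3/7·(m − 4·p_1 − 4·p_2)/p_1, and x_2* = 4 + 4/7·(…)/p_2.
Discretionary income = 242 − 4·12 − 4·5 = 174; x_1* = 4 + 3/7·174/12 = 10.2143.
At m' = 786.5: x_1* = 29.6607. Change: 29.6607 − 10.2143 = 19.4464.

Δx_1* = 19.4464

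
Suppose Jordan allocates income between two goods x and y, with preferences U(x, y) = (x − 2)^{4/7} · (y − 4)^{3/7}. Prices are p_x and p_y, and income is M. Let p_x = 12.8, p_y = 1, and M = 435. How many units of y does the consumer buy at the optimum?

y* = 177.7429

Substituting into the budget: x* = 2 + 4/7·(M − 2·p_x − 4·p_y)/p_x, and y* = 4 + 3/7·(…)/p_y.
Discretionary income = 435 − 2·12.8 − 4·1 = 405.4; y* = 4 + 3/7·405.4/1 = 177.7429.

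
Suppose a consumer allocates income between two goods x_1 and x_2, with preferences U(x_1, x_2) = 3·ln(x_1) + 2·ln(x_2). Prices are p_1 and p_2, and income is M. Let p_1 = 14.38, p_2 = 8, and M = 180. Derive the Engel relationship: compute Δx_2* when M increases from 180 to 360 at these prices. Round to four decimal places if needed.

The MRS is (3/2)·x_2/x_1. Set MRS = p_1/p_2.
So 3·p_2·x_2 = 2·p_1·x_1; combined with the budget, a share 0.6 of income goes to x_1.
Demand: x_1*(p_1,p_2,M) = 0.6·M/p_1 and x_2* = 0.4·M/p_2.
At p_1=14.38, p_2=8, M=180: x_2* = 0.4·180/8 = 9.
At M' = 360: x_2* = 18. Change: 18 − 9 = 9.

Δx_2* = 9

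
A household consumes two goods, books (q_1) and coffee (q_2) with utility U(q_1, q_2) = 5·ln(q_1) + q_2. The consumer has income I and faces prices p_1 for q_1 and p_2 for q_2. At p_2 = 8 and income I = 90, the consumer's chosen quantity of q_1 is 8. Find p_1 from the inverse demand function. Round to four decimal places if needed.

p_1 = 5

Set MRS = p_1/p_2: (5/q_1)/1 = p_1/p_2.
So q_1*(p_1,p_2) = 5·p_2/p_1, independent of income; and q_2* = (I − 5·p_2)/p_2.
Set q_1* = 8 in the demand function and solve for p_1: p_1 = 5.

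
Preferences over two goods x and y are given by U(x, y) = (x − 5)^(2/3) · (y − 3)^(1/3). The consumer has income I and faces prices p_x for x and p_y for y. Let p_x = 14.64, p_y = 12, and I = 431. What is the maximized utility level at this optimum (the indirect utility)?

V = 12.4279

This is Cobb-Douglas in (x−5, y−3): tangency gives 2/3·p_y·(y−3) = 1/3·p_x·(x−5).
Substituting into the budget: x* = 5 + 2/3·(I − 5·p_x − 3·p_y)/p_x, and y* = 3 + 1/3·(…)/p_y.
Discretionary income = 431 − 5·14.64 − 3·12 = 321.8; x* = 5 + 2/3·321.8/14.64 = 19.6539; y* = 3 + 1/3·321.8/12 = 11.9389.
Utility at the optimum: U(19.6539, 11.9389) = 12.4279.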